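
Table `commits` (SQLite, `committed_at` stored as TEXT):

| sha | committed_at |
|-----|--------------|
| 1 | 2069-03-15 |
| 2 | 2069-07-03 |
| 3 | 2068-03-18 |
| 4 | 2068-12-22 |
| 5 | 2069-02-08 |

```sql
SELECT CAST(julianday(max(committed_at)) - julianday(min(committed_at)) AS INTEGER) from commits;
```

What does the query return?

472

MIN = 2068-03-18, MAX = 2069-07-03.
13 days remain in March 2068 after the 18th (31 − 18).
Full months from April 2068 through June 2069 contribute their day counts.
Then 3 days into July 2069.
Total: 13 + 30 + 31 + 30 + 31 + 31 + 30 + 31 + 30 + 31 + 31 + 28 + 31 + 30 + 31 + 30 + 3 = 472.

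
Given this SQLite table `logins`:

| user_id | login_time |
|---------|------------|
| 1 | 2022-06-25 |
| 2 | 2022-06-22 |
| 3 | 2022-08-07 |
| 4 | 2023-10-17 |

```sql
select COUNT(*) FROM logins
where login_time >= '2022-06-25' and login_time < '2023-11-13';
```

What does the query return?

3

Rows in [2022-06-25, 2023-11-13): 2022-06-25, 2022-08-07, 2023-10-17 → 3 rows.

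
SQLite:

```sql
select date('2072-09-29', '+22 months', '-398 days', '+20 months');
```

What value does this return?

2075-02-26

Adding +22 months to 2072-09-29 gives 2074-07-29.
Applying '-398 days' to 2074-07-29: counting 398 days back gives 2073-06-26.
Adding +20 months to 2073-06-26 gives 2075-02-26.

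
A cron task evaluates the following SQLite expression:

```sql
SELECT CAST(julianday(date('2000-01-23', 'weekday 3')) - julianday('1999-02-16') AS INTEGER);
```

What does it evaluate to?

344

`weekday 3` advances to the next Wednesday; 2000-01-23 is a Sunday, so it moves forward to 2000-01-26.
12 days remain in February 1999 after the 16th (28 − 16).
Full months from March 1999 through December 1999 contribute their day counts.
Then 26 days into January 2000.
Total: 12 + 31 + 30 + 31 + 30 + 31 + 31 + 30 + 31 + 30 + 31 + 26 = 344.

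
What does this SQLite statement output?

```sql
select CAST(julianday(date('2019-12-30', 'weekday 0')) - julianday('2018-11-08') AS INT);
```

`weekday 0` advances to the next Sunday; 2019-12-30 is a Monday, so it moves forward to 2020-01-05.
22 days remain in November 2018 after the 8th (30 − 8).
Full months from December 2018 through December 2019 contribute their day counts.
Then 5 days into January 2020.
Total: 22 + 31 + 31 + 28 + 31 + 30 + 31 + 30 + 31 + 31 + 30 + 31 + 30 + 31 + 5 = 423.

423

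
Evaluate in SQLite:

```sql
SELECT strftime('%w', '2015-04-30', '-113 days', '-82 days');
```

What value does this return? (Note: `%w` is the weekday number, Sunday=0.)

First apply '-113 days', '-82 days': 2015-04-30 → 2014-10-17.
2014-10-17 is a Friday; with Sunday=0 that is 5.

5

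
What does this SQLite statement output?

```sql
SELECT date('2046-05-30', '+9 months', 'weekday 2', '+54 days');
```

Adding +9 months to 2046-05-30 targets 2047-02-30. February 2047 has only 28 days, so SQLite normalizes the 2-day overflow forward to 2047-03-02.
`weekday 2` advances to the next Tuesday; 2047-03-02 is a Saturday, so it moves forward to 2047-03-05.
Applying '+54 days' to 2047-03-05: counting 54 days forward gives 2047-04-28.

2047-04-28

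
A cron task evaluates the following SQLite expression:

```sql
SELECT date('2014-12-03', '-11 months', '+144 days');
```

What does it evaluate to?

2014-05-27

Adding -11 months to 2014-12-03 gives 2014-01-03.
Applying '+144 days' to 2014-01-03: counting 144 days forward gives 2014-05-27.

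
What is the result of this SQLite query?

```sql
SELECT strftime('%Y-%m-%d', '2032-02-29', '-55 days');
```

2032-01-05

First apply '-55 days': 2032-02-29 → 2032-01-05.
`%Y-%m-%d` extracts the ISO date: 2032-01-05.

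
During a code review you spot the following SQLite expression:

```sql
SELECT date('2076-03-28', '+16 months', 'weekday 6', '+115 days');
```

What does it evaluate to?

Adding +16 months to 2076-03-28 gives 2077-07-28.
`weekday 6` advances to the next Saturday; 2077-07-28 is a Wednesday, so it moves forward to 2077-07-31.
Applying '+115 days' to 2077-07-31: counting 115 days forward gives 2077-11-23.

2077-11-23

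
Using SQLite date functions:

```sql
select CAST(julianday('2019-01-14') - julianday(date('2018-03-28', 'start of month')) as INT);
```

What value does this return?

`start of month` rewinds 2018-03-28 to 2018-03-01.
30 days remain in March 2018 after the 1st (31 − 1).
Full months from April 2018 through December 2018 contribute their day counts.
Then 14 days into January 2019.
Total: 30 + 30 + 31 + 30 + 31 + 31 + 30 + 31 + 30 + 31 + 14 = 319.

319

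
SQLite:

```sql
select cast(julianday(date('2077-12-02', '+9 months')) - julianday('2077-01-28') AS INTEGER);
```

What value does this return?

Adding +9 months to 2077-12-02 gives 2078-09-02.
3 days remain in January 2077 after the 28th (31 − 28).
Full months from February 2077 through August 2078 contribute their day counts.
Then 2 days into September 2078.
Total: 3 + 28 + 31 + 30 + 31 + 30 + 31 + 31 + 30 + 31 + 30 + 31 + 31 + 28 + 31 + 30 + 31 + 30 + 31 + 31 + 2 = 582.

582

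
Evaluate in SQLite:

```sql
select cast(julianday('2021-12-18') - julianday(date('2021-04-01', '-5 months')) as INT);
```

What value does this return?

Adding -5 months to 2021-04-01 gives 2020-11-01.
29 days remain in November 2020 after the 1st (30 − 1).
Full months from December 2020 through November 2021 contribute their day counts.
Then 18 days into December 2021.
Total: 29 + 31 + 31 + 28 + 31 + 30 + 31 + 30 + 31 + 31 + 30 + 31 + 30 + 18 = 412.

412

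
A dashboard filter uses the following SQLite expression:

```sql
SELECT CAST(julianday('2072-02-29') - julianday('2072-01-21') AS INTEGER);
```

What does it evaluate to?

10 days remain in January 2072 after the 21st (31 − 21).
Then 29 days into February 2072.
Total: 10 + 29 = 39.

39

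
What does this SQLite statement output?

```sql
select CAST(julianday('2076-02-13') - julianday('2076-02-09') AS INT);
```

4

Both dates are in February 2076: 13 − 9 = 4.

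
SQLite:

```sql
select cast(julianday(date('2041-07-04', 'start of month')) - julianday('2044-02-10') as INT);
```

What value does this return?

-954

`start of month` rewinds 2041-07-04 to 2041-07-01.
30 days remain in July 2041 after the 1st (31 − 1).
Full months from August 2041 through January 2044 contribute their day counts.
Then 10 days into February 2044.
Total: 30 + 31 + 30 + 31 + 30 + 31 + 31 + 28 + 31 + 30 + 31 + 30 + 31 + 31 + 30 + 31 + 30 + 31 + 31 + 28 + 31 + 30 + 31 + 30 + 31 + 31 + 30 + 31 + 30 + 31 + 31 + 10 = 954.
The subtraction is earlier − later, so the result is −954 → -954.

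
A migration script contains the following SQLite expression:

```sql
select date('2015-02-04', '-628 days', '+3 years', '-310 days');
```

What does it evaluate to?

2015-07-12

Applying '-628 days' to 2015-02-04: counting 628 days back gives 2013-05-17.
Adding +3 years to 2013-05-17 gives 2016-05-17.
Applying '-310 days' to 2016-05-17: counting 310 days back gives 2015-07-12.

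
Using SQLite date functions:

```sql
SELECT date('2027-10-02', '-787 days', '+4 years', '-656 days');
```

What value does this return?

Applying '-787 days' to 2027-10-02: counting 787 days back gives 2025-08-06.
Adding +4 years to 2025-08-06 gives 2029-08-06.
Applying '-656 days' to 2029-08-06: counting 656 days back gives 2027-10-20.

2027-10-20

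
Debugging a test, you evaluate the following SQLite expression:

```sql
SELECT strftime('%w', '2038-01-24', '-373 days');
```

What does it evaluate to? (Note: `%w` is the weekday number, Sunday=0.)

5

First apply '-373 days': 2038-01-24 → 2037-01-16.
2037-01-16 is a Friday; with Sunday=0 that is 5.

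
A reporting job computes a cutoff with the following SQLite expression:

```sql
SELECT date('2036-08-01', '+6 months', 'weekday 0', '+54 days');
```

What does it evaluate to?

Adding +6 months to 2036-08-01 gives 2037-02-01.
`weekday 0` advances to the next Sunday; 2037-02-01 is already a Sunday, so it stays at 2037-02-01.
Applying '+54 days' to 2037-02-01: counting 54 days forward gives 2037-03-27.

2037-03-27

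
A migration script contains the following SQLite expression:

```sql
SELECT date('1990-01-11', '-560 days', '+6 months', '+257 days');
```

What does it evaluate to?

Applying '-560 days' to 1990-01-11: counting 560 days back gives 1988-06-30.
Adding +6 months to 1988-06-30 gives 1988-12-30.
Applying '+257 days' to 1988-12-30: counting 257 days forward gives 1989-09-13.

1989-09-13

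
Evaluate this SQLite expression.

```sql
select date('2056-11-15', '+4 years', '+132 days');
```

2061-03-27

Adding +4 years to 2056-11-15 gives 2060-11-15.
Applying '+132 days' to 2060-11-15: counting 132 days forward gives 2061-03-27.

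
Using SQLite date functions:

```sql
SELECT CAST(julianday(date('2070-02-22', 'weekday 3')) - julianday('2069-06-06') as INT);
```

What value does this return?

265

`weekday 3` advances to the next Wednesday; 2070-02-22 is a Saturday, so it moves forward to 2070-02-26.
24 days remain in June 2069 after the 6th (30 − 6).
Full months from July 2069 through January 2070 contribute their day counts.
Then 26 days into February 2070.
Total: 24 + 31 + 31 + 30 + 31 + 30 + 31 + 31 + 26 = 265.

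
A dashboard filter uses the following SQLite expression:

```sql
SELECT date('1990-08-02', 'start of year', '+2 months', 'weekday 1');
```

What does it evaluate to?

1990-03-05

`start of year` rewinds 1990-08-02 to 1990-01-01.
Adding +2 months to 1990-01-01 gives 1990-03-01.
`weekday 1` advances to the next Monday; 1990-03-01 is a Thursday, so it moves forward to 1990-03-05.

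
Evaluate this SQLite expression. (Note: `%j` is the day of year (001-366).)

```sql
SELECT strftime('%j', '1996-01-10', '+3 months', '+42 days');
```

First apply '+3 months', '+42 days': 1996-01-10 → 1996-05-22.
Day-of-year for 1996-05-22: days since 1996-01-01 inclusive = 143, zero-padded to 143.

143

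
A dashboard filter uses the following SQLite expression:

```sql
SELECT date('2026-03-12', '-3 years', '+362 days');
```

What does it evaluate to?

Adding -3 years to 2026-03-12 gives 2023-03-12.
Applying '+362 days' to 2023-03-12: counting 362 days forward gives 2024-03-08.

2024-03-08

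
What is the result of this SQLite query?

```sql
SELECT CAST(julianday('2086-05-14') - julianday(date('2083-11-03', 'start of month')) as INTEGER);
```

925

`start of month` rewinds 2083-11-03 to 2083-11-01.
29 days remain in November 2083 after the 1st (30 − 1).
Full months from December 2083 through April 2086 contribute their day counts.
Then 14 days into May 2086.
Total: 29 + 31 + 31 + 29 + 31 + 30 + 31 + 30 + 31 + 31 + 30 + 31 + 30 + 31 + 31 + 28 + 31 + 30 + 31 + 30 + 31 + 31 + 30 + 31 + 30 + 31 + 31 + 28 + 31 + 30 + 14 = 925.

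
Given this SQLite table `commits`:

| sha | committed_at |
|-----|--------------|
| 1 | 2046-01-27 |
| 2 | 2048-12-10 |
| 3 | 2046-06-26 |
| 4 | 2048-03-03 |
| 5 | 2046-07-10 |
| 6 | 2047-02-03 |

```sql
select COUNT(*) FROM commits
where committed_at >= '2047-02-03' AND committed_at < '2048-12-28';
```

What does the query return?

Rows in [2047-02-03, 2048-12-28): 2048-12-10, 2048-03-03, 2047-02-03 → 3 rows.

3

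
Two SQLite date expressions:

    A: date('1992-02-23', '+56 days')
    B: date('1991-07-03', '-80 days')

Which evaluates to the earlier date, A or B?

B

A = 1992-04-19.
B = 1991-04-14.
B is earlier.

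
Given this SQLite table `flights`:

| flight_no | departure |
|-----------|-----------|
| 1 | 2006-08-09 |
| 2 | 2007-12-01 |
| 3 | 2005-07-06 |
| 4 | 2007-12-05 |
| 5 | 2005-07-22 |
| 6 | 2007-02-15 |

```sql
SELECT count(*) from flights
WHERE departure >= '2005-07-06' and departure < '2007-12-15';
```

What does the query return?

6

Rows in [2005-07-06, 2007-12-15): 2006-08-09, 2007-12-01, 2005-07-06, 2007-12-05, 2005-07-22, 2007-02-15 → 6 rows.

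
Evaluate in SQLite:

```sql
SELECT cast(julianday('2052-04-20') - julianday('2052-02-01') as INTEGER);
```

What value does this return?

28 days remain in February 2052 after the 1st (29 − 1).
March 2052: 31 days.
Then 20 days into April 2052.
Total: 28 + 31 + 20 = 79.

79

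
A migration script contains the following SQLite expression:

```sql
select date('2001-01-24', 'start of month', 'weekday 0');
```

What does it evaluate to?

`start of month` rewinds 2001-01-24 to 2001-01-01.
`weekday 0` advances to the next Sunday; 2001-01-01 is a Monday, so it moves forward to 2001-01-07.

2001-01-07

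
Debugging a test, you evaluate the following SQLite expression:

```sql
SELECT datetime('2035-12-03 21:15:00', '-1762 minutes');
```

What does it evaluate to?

1762 minutes = 29h 22m; -1762 minutes from 2035-12-03 21:15:00 is 2035-12-02 15:53:00 (crosses midnight).

2035-12-02 15:53:00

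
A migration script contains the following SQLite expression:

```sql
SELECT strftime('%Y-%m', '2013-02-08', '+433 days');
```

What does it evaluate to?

First apply '+433 days': 2013-02-08 → 2014-04-17.
`%Y-%m` extracts the year-month: 2014-04.

2014-04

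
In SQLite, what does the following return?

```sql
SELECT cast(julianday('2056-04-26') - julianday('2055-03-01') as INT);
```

30 days remain in March 2055 after the 1st (31 − 1).
Full months from April 2055 through March 2056 contribute their day counts.
Then 26 days into April 2056.
Total: 30 + 30 + 31 + 30 + 31 + 31 + 30 + 31 + 30 + 31 + 31 + 29 + 31 + 26 = 422.

422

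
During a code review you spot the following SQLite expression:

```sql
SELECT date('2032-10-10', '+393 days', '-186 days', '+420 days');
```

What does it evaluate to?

2034-06-29

Applying '+393 days' to 2032-10-10: counting 393 days forward gives 2033-11-07.
Applying '-186 days' to 2033-11-07: counting 186 days back gives 2033-05-05.
Applying '+420 days' to 2033-05-05: counting 420 days forward gives 2034-06-29.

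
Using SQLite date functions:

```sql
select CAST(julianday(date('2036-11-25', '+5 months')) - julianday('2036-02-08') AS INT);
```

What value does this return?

Adding +5 months to 2036-11-25 gives 2037-04-25.
21 days remain in February 2036 after the 8th (29 − 8).
Full months from March 2036 through March 2037 contribute their day counts.
Then 25 days into April 2037.
Total: 21 + 31 + 30 + 31 + 30 + 31 + 31 + 30 + 31 + 30 + 31 + 31 + 28 + 31 + 25 = 442.

442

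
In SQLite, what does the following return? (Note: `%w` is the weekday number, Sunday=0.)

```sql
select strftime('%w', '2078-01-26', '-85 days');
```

2

First apply '-85 days': 2078-01-26 → 2077-11-02.
2077-11-02 is a Tuesday; with Sunday=0 that is 2.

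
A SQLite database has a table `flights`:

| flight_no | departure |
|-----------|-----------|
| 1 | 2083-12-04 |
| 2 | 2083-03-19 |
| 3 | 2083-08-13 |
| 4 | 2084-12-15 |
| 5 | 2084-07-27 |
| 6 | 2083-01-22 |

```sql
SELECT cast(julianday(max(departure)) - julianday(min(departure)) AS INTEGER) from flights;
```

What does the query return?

MIN = 2083-01-22, MAX = 2084-12-15.
9 days remain in January 2083 after the 22nd (31 − 22).
Full months from February 2083 through November 2084 contribute their day counts.
Then 15 days into December 2084.
Total: 9 + 28 + 31 + 30 + 31 + 30 + 31 + 31 + 30 + 31 + 30 + 31 + 31 + 29 + 31 + 30 + 31 + 30 + 31 + 31 + 30 + 31 + 30 + 15 = 693.

693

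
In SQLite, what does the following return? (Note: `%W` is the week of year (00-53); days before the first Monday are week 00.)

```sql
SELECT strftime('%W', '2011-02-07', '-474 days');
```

42

First apply '-474 days': 2011-02-07 → 2009-10-21.
2009-10-21 is a Wednesday. SQLite's %W counts Mondays since the year started; the result is 42.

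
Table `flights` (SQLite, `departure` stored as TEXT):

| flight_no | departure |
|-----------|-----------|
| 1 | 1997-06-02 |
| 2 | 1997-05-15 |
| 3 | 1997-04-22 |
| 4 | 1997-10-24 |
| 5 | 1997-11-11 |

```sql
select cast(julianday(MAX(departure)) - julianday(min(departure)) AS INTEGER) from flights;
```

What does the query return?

203

MIN = 1997-04-22, MAX = 1997-11-11.
8 days remain in April 1997 after the 22nd (30 − 22).
Full months from May 1997 through October 1997 contribute their day counts.
Then 11 days into November 1997.
Total: 8 + 31 + 30 + 31 + 31 + 30 + 31 + 11 = 203.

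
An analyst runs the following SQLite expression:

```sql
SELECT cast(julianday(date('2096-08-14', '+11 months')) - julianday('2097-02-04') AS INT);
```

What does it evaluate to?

Adding +11 months to 2096-08-14 gives 2097-07-14.
24 days remain in February 2097 after the 4th (28 − 4).
March 2097: 31 days.
April 2097: 30 days.
May 2097: 31 days.
June 2097: 30 days.
Then 14 days into July 2097.
Total: 24 + 31 + 30 + 31 + 30 + 14 = 160.

160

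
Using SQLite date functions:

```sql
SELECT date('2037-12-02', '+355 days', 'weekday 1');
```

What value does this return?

Applying '+355 days' to 2037-12-02: counting 355 days forward gives 2038-11-22.
`weekday 1` advances to the next Monday; 2038-11-22 is already a Monday, so it stays at 2038-11-22.

2038-11-22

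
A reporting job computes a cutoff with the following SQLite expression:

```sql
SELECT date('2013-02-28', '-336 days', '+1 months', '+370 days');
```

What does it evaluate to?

Applying '-336 days' to 2013-02-28: counting 336 days back gives 2012-03-29.
Adding +1 month to 2012-03-29 gives 2012-04-29.
Applying '+370 days' to 2012-04-29: counting 370 days forward gives 2013-05-04.

2013-05-04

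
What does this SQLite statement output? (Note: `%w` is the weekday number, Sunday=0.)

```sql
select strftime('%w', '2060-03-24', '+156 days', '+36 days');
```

First apply '+156 days', '+36 days': 2060-03-24 → 2060-10-02.
2060-10-02 is a Saturday; with Sunday=0 that is 6.

6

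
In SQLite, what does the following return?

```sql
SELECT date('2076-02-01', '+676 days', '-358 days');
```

Applying '+676 days' to 2076-02-01: counting 676 days forward gives 2077-12-08.
Applying '-358 days' to 2077-12-08: counting 358 days back gives 2076-12-15.

2076-12-15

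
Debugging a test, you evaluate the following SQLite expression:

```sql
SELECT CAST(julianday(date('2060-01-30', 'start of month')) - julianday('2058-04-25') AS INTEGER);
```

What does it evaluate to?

`start of month` rewinds 2060-01-30 to 2060-01-01.
5 days remain in April 2058 after the 25th (30 − 25).
Full months from May 2058 through December 2059 contribute their day counts.
Then 1 day into January 2060.
Total: 5 + 31 + 30 + 31 + 31 + 30 + 31 + 30 + 31 + 31 + 28 + 31 + 30 + 31 + 30 + 31 + 31 + 30 + 31 + 30 + 31 + 1 = 616.

616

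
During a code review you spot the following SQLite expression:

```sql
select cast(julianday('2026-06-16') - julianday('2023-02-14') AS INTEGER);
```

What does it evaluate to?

1218

14 days remain in February 2023 after the 14th (28 − 14).
Full months from March 2023 through May 2026 contribute their day counts.
Then 16 days into June 2026.
Total: 14 + 31 + 30 + 31 + 30 + 31 + 31 + 30 + 31 + 30 + 31 + 31 + 29 + 31 + 30 + 31 + 30 + 31 + 31 + 30 + 31 + 30 + 31 + 31 + 28 + 31 + 30 + 31 + 30 + 31 + 31 + 30 + 31 + 30 + 31 + 31 + 28 + 31 + 30 + 31 + 16 = 1218.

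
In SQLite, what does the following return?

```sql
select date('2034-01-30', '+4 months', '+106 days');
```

Adding +4 months to 2034-01-30 gives 2034-05-30.
Applying '+106 days' to 2034-05-30: counting 106 days forward gives 2034-09-13.

2034-09-13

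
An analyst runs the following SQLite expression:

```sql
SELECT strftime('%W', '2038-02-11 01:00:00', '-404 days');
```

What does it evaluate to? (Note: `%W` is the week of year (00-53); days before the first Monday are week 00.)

00

First apply '-404 days': 2038-02-11 01:00:00 → 2037-01-03 01:00:00.
2037-01-03 is a Saturday. SQLite's %W counts Mondays since the year started; the result is 00.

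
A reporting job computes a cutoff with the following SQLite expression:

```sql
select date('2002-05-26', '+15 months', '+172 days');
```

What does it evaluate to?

Adding +15 months to 2002-05-26 gives 2003-08-26.
Applying '+172 days' to 2003-08-26: counting 172 days forward gives 2004-02-14.

2004-02-14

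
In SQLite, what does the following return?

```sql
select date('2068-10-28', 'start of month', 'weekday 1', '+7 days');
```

2068-10-08

`start of month` rewinds 2068-10-28 to 2068-10-01.
`weekday 1` advances to the next Monday; 2068-10-01 is already a Monday, so it stays at 2068-10-01.
Advancing 7 more days within October lands on 2068-10-08.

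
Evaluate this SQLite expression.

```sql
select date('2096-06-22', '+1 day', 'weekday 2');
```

2096-06-26

Advancing 1 more day within June lands on 2096-06-23.
`weekday 2` advances to the next Tuesday; 2096-06-23 is a Saturday, so it moves forward to 2096-06-26.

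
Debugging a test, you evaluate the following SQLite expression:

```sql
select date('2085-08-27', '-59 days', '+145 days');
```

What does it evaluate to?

2085-11-21

Applying '-59 days' to 2085-08-27: counting 59 days back gives 2085-06-29.
Applying '+145 days' to 2085-06-29: counting 145 days forward gives 2085-11-21.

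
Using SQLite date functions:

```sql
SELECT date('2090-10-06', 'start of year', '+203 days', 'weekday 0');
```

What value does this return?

2090-07-23

`start of year` rewinds 2090-10-06 to 2090-01-01.
Applying '+203 days' to 2090-01-01: counting 203 days forward gives 2090-07-23.
`weekday 0` advances to the next Sunday; 2090-07-23 is already a Sunday, so it stays at 2090-07-23.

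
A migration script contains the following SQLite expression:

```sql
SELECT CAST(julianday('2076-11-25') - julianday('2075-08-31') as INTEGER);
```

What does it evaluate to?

0 days remain in August 2075 after the 31st (31 − 31).
Full months from September 2075 through October 2076 contribute their day counts.
Then 25 days into November 2076.
Total: 0 + 30 + 31 + 30 + 31 + 31 + 29 + 31 + 30 + 31 + 30 + 31 + 31 + 30 + 31 + 25 = 452.

452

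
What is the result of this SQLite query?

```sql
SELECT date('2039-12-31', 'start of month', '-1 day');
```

`start of month` rewinds 2039-12-31 to 2039-12-01.
Going back 1 day from 2039-12-01 reaches 2039-11-30 (last day of November, 30 days).

2039-11-30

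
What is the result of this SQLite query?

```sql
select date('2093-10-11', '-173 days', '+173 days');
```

2093-10-11

Applying '-173 days' to 2093-10-11: counting 173 days back gives 2093-04-21.
Applying '+173 days' to 2093-04-21: counting 173 days forward gives 2093-10-11.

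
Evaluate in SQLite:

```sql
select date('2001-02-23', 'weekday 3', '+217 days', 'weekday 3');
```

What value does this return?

2001-10-03

`weekday 3` advances to the next Wednesday; 2001-02-23 is a Friday, so it moves forward to 2001-02-28.
Applying '+217 days' to 2001-02-28: counting 217 days forward gives 2001-10-03.
`weekday 3` advances to the next Wednesday; 2001-10-03 is already a Wednesday, so it stays at 2001-10-03.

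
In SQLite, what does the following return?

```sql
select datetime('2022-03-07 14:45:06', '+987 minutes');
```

2022-03-08 07:12:06

987 minutes = 16h 27m; +987 minutes from 2022-03-07 14:45:06 is 2022-03-08 07:12:06 (crosses midnight).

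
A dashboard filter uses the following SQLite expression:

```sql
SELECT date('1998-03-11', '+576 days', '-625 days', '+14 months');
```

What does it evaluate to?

1999-03-21

Applying '+576 days' to 1998-03-11: counting 576 days forward gives 1999-10-08.
Applying '-625 days' to 1999-10-08: counting 625 days back gives 1998-01-21.
Adding +14 months to 1998-01-21 gives 1999-03-21.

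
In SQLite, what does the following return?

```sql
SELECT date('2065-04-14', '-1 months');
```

2065-03-14

Adding -1 month to 2065-04-14 gives 2065-03-14.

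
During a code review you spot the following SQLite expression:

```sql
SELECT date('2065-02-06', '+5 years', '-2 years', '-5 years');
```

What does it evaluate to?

Adding +5 years to 2065-02-06 gives 2070-02-06.
Adding -2 years to 2070-02-06 gives 2068-02-06.
Adding -5 years to 2068-02-06 gives 2063-02-06.

2063-02-06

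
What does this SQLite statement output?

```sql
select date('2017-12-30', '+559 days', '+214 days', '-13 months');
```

2019-01-11

Applying '+559 days' to 2017-12-30: counting 559 days forward gives 2019-07-12.
Applying '+214 days' to 2019-07-12: counting 214 days forward gives 2020-02-11.
Adding -13 months to 2020-02-11 gives 2019-01-11.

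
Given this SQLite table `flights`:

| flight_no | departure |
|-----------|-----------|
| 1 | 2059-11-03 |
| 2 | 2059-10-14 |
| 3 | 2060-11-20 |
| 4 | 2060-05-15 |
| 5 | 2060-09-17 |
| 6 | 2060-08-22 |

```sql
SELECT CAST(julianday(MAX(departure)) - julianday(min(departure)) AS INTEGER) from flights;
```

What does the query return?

403

MIN = 2059-10-14, MAX = 2060-11-20.
17 days remain in October 2059 after the 14th (31 − 14).
Full months from November 2059 through October 2060 contribute their day counts.
Then 20 days into November 2060.
Total: 17 + 30 + 31 + 31 + 29 + 31 + 30 + 31 + 30 + 31 + 31 + 30 + 31 + 20 = 403.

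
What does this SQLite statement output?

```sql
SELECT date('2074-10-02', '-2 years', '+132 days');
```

2073-02-11

Adding -2 years to 2074-10-02 gives 2072-10-02.
Applying '+132 days' to 2072-10-02: counting 132 days forward gives 2073-02-11.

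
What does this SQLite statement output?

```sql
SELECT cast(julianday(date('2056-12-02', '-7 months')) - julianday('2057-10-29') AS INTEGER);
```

Adding -7 months to 2056-12-02 gives 2056-05-02.
29 days remain in May 2056 after the 2nd (31 − 2).
Full months from June 2056 through September 2057 contribute their day counts.
Then 29 days into October 2057.
Total: 29 + 30 + 31 + 31 + 30 + 31 + 30 + 31 + 31 + 28 + 31 + 30 + 31 + 30 + 31 + 31 + 30 + 29 = 545.
The subtraction is earlier − later, so the result is −545 → -545.

-545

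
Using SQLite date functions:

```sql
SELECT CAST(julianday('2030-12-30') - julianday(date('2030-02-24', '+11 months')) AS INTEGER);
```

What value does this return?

Adding +11 months to 2030-02-24 gives 2031-01-24.
1 day remains in December 2030 after the 30th (31 − 30).
Then 24 days into January 2031.
Total: 1 + 24 = 25.
The subtraction is earlier − later, so the result is −25 → -25.

-25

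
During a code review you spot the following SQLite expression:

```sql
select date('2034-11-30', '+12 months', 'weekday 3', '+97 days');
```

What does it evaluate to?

Adding +12 months to 2034-11-30 gives 2035-11-30.
`weekday 3` advances to the next Wednesday; 2035-11-30 is a Friday, so it moves forward to 2035-12-05.
Applying '+97 days' to 2035-12-05: counting 97 days forward gives 2036-03-11.

2036-03-11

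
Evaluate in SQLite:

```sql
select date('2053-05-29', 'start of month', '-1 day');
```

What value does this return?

`start of month` rewinds 2053-05-29 to 2053-05-01.
Going back 1 day from 2053-05-01 reaches 2053-04-30 (last day of April, 30 days).

2053-04-30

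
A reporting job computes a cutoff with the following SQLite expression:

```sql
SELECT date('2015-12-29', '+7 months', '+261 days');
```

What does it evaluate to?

2017-04-16

Adding +7 months to 2015-12-29 gives 2016-07-29.
Applying '+261 days' to 2016-07-29: counting 261 days forward gives 2017-04-16.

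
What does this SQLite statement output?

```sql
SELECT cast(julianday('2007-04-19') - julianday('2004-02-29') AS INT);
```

1145

0 days remain in February 2004 after the 29th (29 − 29).
Full months from March 2004 through March 2007 contribute their day counts.
Then 19 days into April 2007.
Total: 0 + 31 + 30 + 31 + 30 + 31 + 31 + 30 + 31 + 30 + 31 + 31 + 28 + 31 + 30 + 31 + 30 + 31 + 31 + 30 + 31 + 30 + 31 + 31 + 28 + 31 + 30 + 31 + 30 + 31 + 31 + 30 + 31 + 30 + 31 + 31 + 28 + 31 + 19 = 1145.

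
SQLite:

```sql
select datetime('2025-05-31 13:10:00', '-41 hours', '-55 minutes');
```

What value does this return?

2025-05-29 19:15:00

-41 hours from 2025-05-31 13:10:00 is 2025-05-29 20:10:00 (crosses midnight).
-55 minutes from 2025-05-29 20:10:00 is 2025-05-29 19:15:00.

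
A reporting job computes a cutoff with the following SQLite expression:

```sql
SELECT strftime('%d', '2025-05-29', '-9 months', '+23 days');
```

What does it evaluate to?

First apply '-9 months', '+23 days': 2025-05-29 → 2024-09-21.
`%d` extracts the 2-digit day of month: 21.

21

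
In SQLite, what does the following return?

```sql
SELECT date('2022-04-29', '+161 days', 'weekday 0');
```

Applying '+161 days' to 2022-04-29: counting 161 days forward gives 2022-10-07.
`weekday 0` advances to the next Sunday; 2022-10-07 is a Friday, so it moves forward to 2022-10-09.

2022-10-09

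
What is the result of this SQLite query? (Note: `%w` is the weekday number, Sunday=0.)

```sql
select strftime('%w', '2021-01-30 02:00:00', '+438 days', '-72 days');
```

First apply '+438 days', '-72 days': 2021-01-30 02:00:00 → 2022-01-31 02:00:00.
2022-01-31 is a Monday; with Sunday=0 that is 1.

1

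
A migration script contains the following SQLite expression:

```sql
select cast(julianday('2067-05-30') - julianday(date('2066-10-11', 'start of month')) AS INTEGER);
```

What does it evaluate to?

`start of month` rewinds 2066-10-11 to 2066-10-01.
30 days remain in October 2066 after the 1st (31 − 1).
Full months from November 2066 through April 2067 contribute their day counts.
Then 30 days into May 2067.
Total: 30 + 30 + 31 + 31 + 28 + 31 + 30 + 30 = 241.

241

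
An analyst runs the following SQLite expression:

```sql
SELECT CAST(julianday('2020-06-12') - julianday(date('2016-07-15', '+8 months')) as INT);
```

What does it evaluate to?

Adding +8 months to 2016-07-15 gives 2017-03-15.
16 days remain in March 2017 after the 15th (31 − 15).
Full months from April 2017 through May 2020 contribute their day counts.
Then 12 days into June 2020.
Total: 16 + 30 + 31 + 30 + 31 + 31 + 30 + 31 + 30 + 31 + 31 + 28 + 31 + 30 + 31 + 30 + 31 + 31 + 30 + 31 + 30 + 31 + 31 + 28 + 31 + 30 + 31 + 30 + 31 + 31 + 30 + 31 + 30 + 31 + 31 + 29 + 31 + 30 + 31 + 12 = 1185.

1185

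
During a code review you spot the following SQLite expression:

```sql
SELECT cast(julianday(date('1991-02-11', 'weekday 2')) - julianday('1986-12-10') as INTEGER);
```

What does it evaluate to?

`weekday 2` advances to the next Tuesday; 1991-02-11 is a Monday, so it moves forward to 1991-02-12.
21 days remain in December 1986 after the 10th (31 − 10).
Full months from January 1987 through January 1991 contribute their day counts.
Then 12 days into February 1991.
Total: 21 + 31 + 28 + 31 + 30 + 31 + 30 + 31 + 31 + 30 + 31 + 30 + 31 + 31 + 29 + 31 + 30 + 31 + 30 + 31 + 31 + 30 + 31 + 30 + 31 + 31 + 28 + 31 + 30 + 31 + 30 + 31 + 31 + 30 + 31 + 30 + 31 + 31 + 28 + 31 + 30 + 31 + 30 + 31 + 31 + 30 + 31 + 30 + 31 + 31 + 12 = 1525.

1525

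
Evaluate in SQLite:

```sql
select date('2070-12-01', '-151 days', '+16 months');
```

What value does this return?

Applying '-151 days' to 2070-12-01: counting 151 days back gives 2070-07-03.
Adding +16 months to 2070-07-03 gives 2071-11-03.

2071-11-03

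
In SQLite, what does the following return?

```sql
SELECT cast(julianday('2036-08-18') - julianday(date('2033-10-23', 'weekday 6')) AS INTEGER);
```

1024

`weekday 6` advances to the next Saturday; 2033-10-23 is a Sunday, so it moves forward to 2033-10-29.
2 days remain in October 2033 after the 29th (31 − 29).
Full months from November 2033 through July 2036 contribute their day counts.
Then 18 days into August 2036.
Total: 2 + 30 + 31 + 31 + 28 + 31 + 30 + 31 + 30 + 31 + 31 + 30 + 31 + 30 + 31 + 31 + 28 + 31 + 30 + 31 + 30 + 31 + 31 + 30 + 31 + 30 + 31 + 31 + 29 + 31 + 30 + 31 + 30 + 31 + 18 = 1024.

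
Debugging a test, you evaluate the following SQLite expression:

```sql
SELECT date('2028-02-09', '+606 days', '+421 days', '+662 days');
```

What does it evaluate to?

2032-09-24

Applying '+606 days' to 2028-02-09: counting 606 days forward gives 2029-10-07.
Applying '+421 days' to 2029-10-07: counting 421 days forward gives 2030-12-02.
Applying '+662 days' to 2030-12-02: counting 662 days forward gives 2032-09-24.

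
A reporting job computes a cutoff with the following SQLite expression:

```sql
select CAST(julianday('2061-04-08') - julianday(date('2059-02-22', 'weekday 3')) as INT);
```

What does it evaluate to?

`weekday 3` advances to the next Wednesday; 2059-02-22 is a Saturday, so it moves forward to 2059-02-26.
2 days remain in February 2059 after the 26th (28 − 26).
Full months from March 2059 through March 2061 contribute their day counts.
Then 8 days into April 2061.
Total: 2 + 31 + 30 + 31 + 30 + 31 + 31 + 30 + 31 + 30 + 31 + 31 + 29 + 31 + 30 + 31 + 30 + 31 + 31 + 30 + 31 + 30 + 31 + 31 + 28 + 31 + 8 = 772.

772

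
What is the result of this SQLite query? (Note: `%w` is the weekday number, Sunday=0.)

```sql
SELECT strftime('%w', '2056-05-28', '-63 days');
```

First apply '-63 days': 2056-05-28 → 2056-03-26.
2056-03-26 is a Sunday; with Sunday=0 that is 0.

0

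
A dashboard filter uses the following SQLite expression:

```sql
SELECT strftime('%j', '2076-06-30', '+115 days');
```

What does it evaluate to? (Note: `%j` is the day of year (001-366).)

First apply '+115 days': 2076-06-30 → 2076-10-23.
Day-of-year for 2076-10-23: days since 2076-01-01 inclusive = 297, zero-padded to 297.

297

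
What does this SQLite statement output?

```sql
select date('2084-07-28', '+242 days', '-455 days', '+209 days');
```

2084-07-24

Applying '+242 days' to 2084-07-28: counting 242 days forward gives 2085-03-27.
Applying '-455 days' to 2085-03-27: counting 455 days back gives 2083-12-28.
Applying '+209 days' to 2083-12-28: counting 209 days forward gives 2084-07-24.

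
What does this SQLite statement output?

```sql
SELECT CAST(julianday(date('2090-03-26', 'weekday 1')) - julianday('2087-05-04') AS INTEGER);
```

`weekday 1` advances to the next Monday; 2090-03-26 is a Sunday, so it moves forward to 2090-03-27.
27 days remain in May 2087 after the 4th (31 − 4).
Full months from June 2087 through February 2090 contribute their day counts.
Then 27 days into March 2090.
Total: 27 + 30 + 31 + 31 + 30 + 31 + 30 + 31 + 31 + 29 + 31 + 30 + 31 + 30 + 31 + 31 + 30 + 31 + 30 + 31 + 31 + 28 + 31 + 30 + 31 + 30 + 31 + 31 + 30 + 31 + 30 + 31 + 31 + 28 + 27 = 1058.

1058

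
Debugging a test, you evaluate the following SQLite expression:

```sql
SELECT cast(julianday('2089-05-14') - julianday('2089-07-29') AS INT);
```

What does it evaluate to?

-76

17 days remain in May 2089 after the 14th (31 − 14).
June 2089: 30 days.
Then 29 days into July 2089.
Total: 17 + 30 + 29 = 76.
The subtraction is earlier − later, so the result is −76 → -76.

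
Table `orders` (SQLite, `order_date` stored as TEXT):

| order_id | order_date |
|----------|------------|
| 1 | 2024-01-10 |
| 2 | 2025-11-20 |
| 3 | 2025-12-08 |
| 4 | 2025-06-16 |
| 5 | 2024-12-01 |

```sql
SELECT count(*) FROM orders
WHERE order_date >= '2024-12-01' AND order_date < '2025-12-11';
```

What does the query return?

Rows in [2024-12-01, 2025-12-11): 2025-11-20, 2025-12-08, 2025-06-16, 2024-12-01 → 4 rows.

4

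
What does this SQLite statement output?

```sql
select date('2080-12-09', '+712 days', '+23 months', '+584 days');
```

2086-05-28

Applying '+712 days' to 2080-12-09: counting 712 days forward gives 2082-11-21.
Adding +23 months to 2082-11-21 gives 2084-10-21.
Applying '+584 days' to 2084-10-21: counting 584 days forward gives 2086-05-28.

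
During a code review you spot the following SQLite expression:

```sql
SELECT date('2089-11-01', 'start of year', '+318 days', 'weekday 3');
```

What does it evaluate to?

`start of year` rewinds 2089-11-01 to 2089-01-01.
Applying '+318 days' to 2089-01-01: counting 318 days forward gives 2089-11-15.
`weekday 3` advances to the next Wednesday; 2089-11-15 is a Tuesday, so it moves forward to 2089-11-16.

2089-11-16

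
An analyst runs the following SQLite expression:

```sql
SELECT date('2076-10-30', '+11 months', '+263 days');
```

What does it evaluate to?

Adding +11 months to 2076-10-30 gives 2077-09-30.
Applying '+263 days' to 2077-09-30: counting 263 days forward gives 2078-06-20.

2078-06-20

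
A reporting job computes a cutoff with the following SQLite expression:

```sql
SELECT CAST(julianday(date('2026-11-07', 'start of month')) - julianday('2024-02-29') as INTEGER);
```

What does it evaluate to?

`start of month` rewinds 2026-11-07 to 2026-11-01.
0 days remain in February 2024 after the 29th (29 − 29).
Full months from March 2024 through October 2026 contribute their day counts.
Then 1 day into November 2026.
Total: 0 + 31 + 30 + 31 + 30 + 31 + 31 + 30 + 31 + 30 + 31 + 31 + 28 + 31 + 30 + 31 + 30 + 31 + 31 + 30 + 31 + 30 + 31 + 31 + 28 + 31 + 30 + 31 + 30 + 31 + 31 + 30 + 31 + 1 = 976.

976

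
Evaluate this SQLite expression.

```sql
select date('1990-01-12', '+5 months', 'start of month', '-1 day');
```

1990-05-31

Adding +5 months to 1990-01-12 gives 1990-06-12.
`start of month` rewinds 1990-06-12 to 1990-06-01.
Going back 1 day from 1990-06-01 reaches 1990-05-31 (last day of May, 31 days).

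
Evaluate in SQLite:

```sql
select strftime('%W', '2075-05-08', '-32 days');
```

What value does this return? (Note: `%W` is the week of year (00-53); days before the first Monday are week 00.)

First apply '-32 days': 2075-05-08 → 2075-04-06.
2075-04-06 is a Saturday. SQLite's %W counts Mondays since the year started; the result is 13.

13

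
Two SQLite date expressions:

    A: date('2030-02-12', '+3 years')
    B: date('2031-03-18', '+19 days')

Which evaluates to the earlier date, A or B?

B

A = 2033-02-12.
B = 2031-04-06.
B is earlier.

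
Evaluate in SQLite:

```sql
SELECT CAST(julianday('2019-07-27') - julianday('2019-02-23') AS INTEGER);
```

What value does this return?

5 days remain in February 2019 after the 23rd (28 − 23).
March 2019: 31 days.
April 2019: 30 days.
May 2019: 31 days.
June 2019: 30 days.
Then 27 days into July 2019.
Total: 5 + 31 + 30 + 31 + 30 + 27 = 154.

154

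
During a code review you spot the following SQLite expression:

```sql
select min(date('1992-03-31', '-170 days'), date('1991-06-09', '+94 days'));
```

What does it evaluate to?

date('1992-03-31', '-170 days') → 1991-10-13.
date('1991-06-09', '+94 days') → 1991-09-11.
Earlier of the two is 1991-09-11.

1991-09-11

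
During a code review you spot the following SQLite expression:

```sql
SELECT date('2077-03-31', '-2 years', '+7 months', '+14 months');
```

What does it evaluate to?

2076-12-31

Adding -2 years to 2077-03-31 gives 2075-03-31.
Adding +7 months to 2075-03-31 gives 2075-10-31.
Adding +14 months to 2075-10-31 gives 2076-12-31.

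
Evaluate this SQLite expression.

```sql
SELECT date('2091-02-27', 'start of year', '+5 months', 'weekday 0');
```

2091-06-03

`start of year` rewinds 2091-02-27 to 2091-01-01.
Adding +5 months to 2091-01-01 gives 2091-06-01.
`weekday 0` advances to the next Sunday; 2091-06-01 is a Friday, so it moves forward to 2091-06-03.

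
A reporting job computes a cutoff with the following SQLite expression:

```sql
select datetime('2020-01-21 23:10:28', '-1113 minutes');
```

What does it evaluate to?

2020-01-21 04:37:28

1113 minutes = 18h 33m; -1113 minutes from 2020-01-21 23:10:28 is 2020-01-21 04:37:28.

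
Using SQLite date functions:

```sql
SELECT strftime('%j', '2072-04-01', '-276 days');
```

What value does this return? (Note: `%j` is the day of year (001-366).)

First apply '-276 days': 2072-04-01 → 2071-06-30.
Day-of-year for 2071-06-30: days since 2071-01-01 inclusive = 181, zero-padded to 181.

181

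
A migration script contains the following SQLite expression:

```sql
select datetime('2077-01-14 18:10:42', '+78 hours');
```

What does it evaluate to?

2077-01-18 00:10:42

+78 hours from 2077-01-14 18:10:42 is 2077-01-18 00:10:42 (crosses midnight).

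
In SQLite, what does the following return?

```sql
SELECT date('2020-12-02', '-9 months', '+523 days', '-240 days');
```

2020-12-10

Adding -9 months to 2020-12-02 gives 2020-03-02.
Applying '+523 days' to 2020-03-02: counting 523 days forward gives 2021-08-07.
Applying '-240 days' to 2021-08-07: counting 240 days back gives 2020-12-10.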